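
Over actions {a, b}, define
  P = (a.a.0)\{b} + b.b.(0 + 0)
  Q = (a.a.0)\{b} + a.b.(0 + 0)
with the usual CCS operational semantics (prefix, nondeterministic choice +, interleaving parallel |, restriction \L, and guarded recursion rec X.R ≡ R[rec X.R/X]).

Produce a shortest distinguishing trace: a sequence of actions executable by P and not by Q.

Reachable graph of P (5 states):
  u0 = (a.a.0)\{b} + b.b.(0 + 0) has moves ··a··> u1, ··b··> u2
  u1 = (a.0)\{b} has moves ··a··> u3
  u2 = b.(0 + 0) has moves ··b··> u4
  u3 = 0\{b} has moves ·
  u4 = 0 + 0 has moves ·
Reachable graph of Q (5 states):
  v0 = (a.a.0)\{b} + a.b.(0 + 0) has moves ··a··> v1, ··a··> v2
  v1 = (a.0)\{b} has moves ··a··> v3
  v2 = b.(0 + 0) has moves ··b··> v4
  v3 = 0\{b} has moves ·
  v4 = 0 + 0 has moves ·
Executing b from P (initial set {u0}):
  [1] b ⇒ {u2}
  ✓ P
Executing b from Q (initial set {v0}):
  [1] b ⇒ ∅  — Q cannot continue

b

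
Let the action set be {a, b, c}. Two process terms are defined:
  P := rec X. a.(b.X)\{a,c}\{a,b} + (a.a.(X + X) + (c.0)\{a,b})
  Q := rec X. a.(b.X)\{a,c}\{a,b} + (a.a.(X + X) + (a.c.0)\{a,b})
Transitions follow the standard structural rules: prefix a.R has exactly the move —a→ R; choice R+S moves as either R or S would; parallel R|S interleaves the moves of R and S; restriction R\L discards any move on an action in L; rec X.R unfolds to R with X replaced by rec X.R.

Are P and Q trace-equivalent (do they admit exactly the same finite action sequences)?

trace-distinct — witness ⟨c⟩

P's transition system — 5 states:
  s0 = rec X. a.(b.X)\{a,c}\{a,b} + (a.a.(X + X) + (c.0)\{a,b}) → =a=> s1, =a=> s2, =c=> s3
  s1 = (b.(rec X. a.(b.X)\{a,c}\{a,b} + (a.a.(X + X) + (c.0)\{a,b})))\{a,c}\{a,b} → ·
  s2 = a.((rec X. a.(b.X)\{a,c}\{a,b} + (a.a.(X + X) + (c.0)\{a,b})) + (rec X. a.(b.X)\{a,c}\{a,b} + (a.a.(X + X) + (c.0)\{a,b}))) → =a=> s4
  s3 = 0\{a,b} → ·
  s4 = (rec X. a.(b.X)\{a,c}\{a,b} + (a.a.(X + X) + (c.0)\{a,b})) + (rec X. a.(b.X)\{a,c}\{a,b} + (a.a.(X + X) + (c.0)\{a,b})) → =a=> s1, =a=> s2, =c=> s3
Q's transition system — 4 states:
  t0 = rec X. a.(b.X)\{a,c}\{a,b} + (a.a.(X + X) + (a.c.0)\{a,b}) → =a=> t1, =a=> t2
  t1 = (b.(rec X. a.(b.X)\{a,c}\{a,b} + (a.a.(X + X) + (a.c.0)\{a,b})))\{a,c}\{a,b} → ·
  t2 = a.((rec X. a.(b.X)\{a,c}\{a,b} + (a.a.(X + X) + (a.c.0)\{a,b})) + (rec X. a.(b.X)\{a,c}\{a,b} + (a.a.(X + X) + (a.c.0)\{a,b}))) → =a=> t3
  t3 = (rec X. a.(b.X)\{a,c}\{a,b} + (a.a.(X + X) + (a.c.0)\{a,b})) + (rec X. a.(b.X)\{a,c}\{a,b} + (a.a.(X + X) + (a.c.0)\{a,b})) → =a=> t1, =a=> t2
Run σ = ⟨c⟩ on P: start {s0}
  after c @ step 1: {s3}
  — P admits the full trace.
Run σ = ⟨c⟩ on Q: start {t0}
  after c @ step 1: ∅  — Q cannot continue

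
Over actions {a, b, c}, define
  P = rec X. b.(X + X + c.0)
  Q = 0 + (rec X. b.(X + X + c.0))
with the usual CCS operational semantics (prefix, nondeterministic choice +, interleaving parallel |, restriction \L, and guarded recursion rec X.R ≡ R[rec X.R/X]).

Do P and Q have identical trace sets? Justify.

Reachable graph of P (3 states):
  p0 = rec X. b.(X + X + c.0) | -b-> p1
  p1 = (rec X. b.(X + X + c.0)) + (rec X. b.(X + X + c.0)) + c.0 | -b-> p1, -c-> p2
  p2 = 0 | ∅
Reachable graph of Q (3 states):
  q0 = 0 + (rec X. b.(X + X + c.0)) | -b-> q1
  q1 = (rec X. b.(X + X + c.0)) + (rec X. b.(X + X + c.0)) + c.0 | -b-> q1, -c-> q2
  q2 = 0 | ∅
Coarsest stable partition (strong bisimilarity classes):
  B0 = {p0, q0}
  B1 = {p1, q1}
  B2 = {p2, q2}
p0 ∈ B0, q0 ∈ B0 → same block
Bisimilar ⇒ trace-equivalent.

trace-equivalent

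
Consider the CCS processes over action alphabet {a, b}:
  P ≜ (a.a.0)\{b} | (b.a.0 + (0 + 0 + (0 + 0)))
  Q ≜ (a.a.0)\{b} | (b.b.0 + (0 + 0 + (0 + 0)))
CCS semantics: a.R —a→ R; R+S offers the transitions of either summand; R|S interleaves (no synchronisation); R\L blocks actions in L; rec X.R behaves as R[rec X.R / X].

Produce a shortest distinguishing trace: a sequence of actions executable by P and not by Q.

aaba

Reachable graph of P (9 states):
  p0 = (a.a.0)\{b} | (b.a.0 + (0 + 0 + (0 + 0))) :: —a→ p1, —b→ p2
  p1 = (a.0)\{b} | (b.a.0 + (0 + 0 + (0 + 0))) :: —a→ p3, —b→ p4
  p2 = (a.a.0)\{b} | a.0 :: —a→ p4, —a→ p5
  p3 = 0\{b} | (b.a.0 + (0 + 0 + (0 + 0))) :: —b→ p6
  p4 = (a.0)\{b} | a.0 :: —a→ p6, —a→ p7
  p5 = (a.a.0)\{b} | 0 :: —a→ p7
  p6 = 0\{b} | a.0 :: —a→ p8
  p7 = (a.0)\{b} | 0 :: —a→ p8
  p8 = 0\{b} | 0 :: ·
Reachable graph of Q (9 states):
  q0 = (a.a.0)\{b} | (b.b.0 + (0 + 0 + (0 + 0))) :: —a→ q1, —b→ q2
  q1 = (a.0)\{b} | (b.b.0 + (0 + 0 + (0 + 0))) :: —a→ q3, —b→ q4
  q2 = (a.a.0)\{b} | b.0 :: —a→ q4, —b→ q5
  q3 = 0\{b} | (b.b.0 + (0 + 0 + (0 + 0))) :: —b→ q6
  q4 = (a.0)\{b} | b.0 :: —a→ q6, —b→ q7
  q5 = (a.a.0)\{b} | 0 :: —a→ q7
  q6 = 0\{b} | b.0 :: —b→ q8
  q7 = (a.0)\{b} | 0 :: —a→ q8
  q8 = 0\{b} | 0 :: ·
Run σ = ⟨aaba⟩ on P: start {p0}
  [1] a ⇒ {p1}
  [2] a ⇒ {p3}
  [3] b ⇒ {p6}
  [4] a ⇒ {p8}
  ✓ P
Run σ = ⟨aaba⟩ on Q: start {q0}
  [1] a ⇒ {q1}
  [2] a ⇒ {q3}
  [3] b ⇒ {q6}
  [4] a ⇒ ∅  — Q cannot continue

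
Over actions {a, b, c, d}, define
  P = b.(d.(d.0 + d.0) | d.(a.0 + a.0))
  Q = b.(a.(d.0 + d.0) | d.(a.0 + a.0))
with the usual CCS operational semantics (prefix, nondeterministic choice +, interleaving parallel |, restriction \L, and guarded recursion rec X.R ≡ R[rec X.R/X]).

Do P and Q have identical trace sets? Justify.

P's transition system — 10 states:
  s0 = b.(d.(d.0 + d.0) | d.(a.0 + a.0)) | -b-> s1
  s1 = d.(d.0 + d.0) | d.(a.0 + a.0) | -d-> s2, -d-> s3
  s2 = (d.0 + d.0) | d.(a.0 + a.0) | -d-> s4, -d-> s5
  s3 = d.(d.0 + d.0) | (a.0 + a.0) | -a-> s6, -d-> s4
  s4 = (d.0 + d.0) | (a.0 + a.0) | -a-> s7, -d-> s8
  s5 = 0 | d.(a.0 + a.0) | -d-> s8
  s6 = d.(d.0 + d.0) | 0 | -d-> s7
  s7 = (d.0 + d.0) | 0 | -d-> s9
  s8 = 0 | (a.0 + a.0) | -a-> s9
  s9 = 0 | 0 | stopped
Q's transition system — 10 states:
  t0 = b.(a.(d.0 + d.0) | d.(a.0 + a.0)) | -b-> t1
  t1 = a.(d.0 + d.0) | d.(a.0 + a.0) | -a-> t2, -d-> t3
  t2 = (d.0 + d.0) | d.(a.0 + a.0) | -d-> t4, -d-> t5
  t3 = a.(d.0 + d.0) | (a.0 + a.0) | -a-> t4, -a-> t6
  t4 = (d.0 + d.0) | (a.0 + a.0) | -a-> t7, -d-> t8
  t5 = 0 | d.(a.0 + a.0) | -d-> t8
  t6 = a.(d.0 + d.0) | 0 | -a-> t7
  t7 = (d.0 + d.0) | 0 | -d-> t9
  t8 = 0 | (a.0 + a.0) | -a-> t9
  t9 = 0 | 0 | stopped
Executing bdd from P (initial set {s0}):
  [1] b ⇒ {s1}
  [2] d ⇒ {s2, s3}
  [3] d ⇒ {s4, s5}
  ✓ P
Executing bdd from Q (initial set {t0}):
  [1] b ⇒ {t1}
  [2] d ⇒ {t3}
  [3] d ⇒ ∅ (Q stuck)

trace-distinct — witness ⟨bdd⟩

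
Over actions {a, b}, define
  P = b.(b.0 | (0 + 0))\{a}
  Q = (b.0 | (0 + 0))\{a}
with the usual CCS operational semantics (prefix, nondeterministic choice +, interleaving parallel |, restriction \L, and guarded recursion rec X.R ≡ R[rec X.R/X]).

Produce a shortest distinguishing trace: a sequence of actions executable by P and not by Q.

Reachable graph of P (3 states):
  s0 = b.(b.0 | (0 + 0))\{a} ⊢ --b--▸ s1
  s1 = (b.0 | (0 + 0))\{a} ⊢ --b--▸ s2
  s2 = (0 | (0 + 0))\{a} ⊢ deadlocked
Reachable graph of Q (2 states):
  t0 = (b.0 | (0 + 0))\{a} ⊢ --b--▸ t1
  t1 = (0 | (0 + 0))\{a} ⊢ deadlocked
Trace ⟨bb⟩ through P, begin at {s0}:
  step 1 (b): {s1}
  step 2 (b): {s2}
  P completes σ.
Trace ⟨bb⟩ through Q, begin at {t0}:
  step 1 (b): {t1}
  step 2 (b): ∅  — Q cannot continue

bb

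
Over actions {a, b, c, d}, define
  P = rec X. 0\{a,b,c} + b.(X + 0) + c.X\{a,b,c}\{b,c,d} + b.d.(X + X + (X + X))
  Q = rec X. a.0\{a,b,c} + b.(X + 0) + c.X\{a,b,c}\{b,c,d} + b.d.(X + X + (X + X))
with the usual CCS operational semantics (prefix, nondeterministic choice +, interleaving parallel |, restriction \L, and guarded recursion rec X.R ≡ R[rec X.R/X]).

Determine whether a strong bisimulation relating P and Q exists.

LTS(P): 5 reachable states
  p0 = rec X. 0\{a,b,c} + b.(X + 0) + c.X\{a,b,c}\{b,c,d} + b.d.(X + X + (X + X)) ⊢ --b--▸ p1, --b--▸ p2, --c--▸ p3
  p1 = (rec X. 0\{a,b,c} + b.(X + 0) + c.X\{a,b,c}\{b,c,d} + b.d.(X + X + (X + X))) + 0 ⊢ --b--▸ p1, --b--▸ p2, --c--▸ p3
  p2 = d.((rec X. 0\{a,b,c} + b.(X + 0) + c.X\{a,b,c}\{b,c,d} + b.d.(X + X + (X + X))) + (rec X. 0\{a,b,c} + b.(X + 0) + c.X\{a,b,c}\{b,c,d} + b.d.(X + X + (X + X))) + ((rec X. 0\{a,b,c} + b.(X + 0) + c.X\{a,b,c}\{b,c,d} + b.d.(X + X + (X + X))) + (rec X. 0\{a,b,c} + b.(X + 0) + c.X\{a,b,c}\{b,c,d} + b.d.(X + X + (X + X))))) ⊢ --d--▸ p4
  p3 = (rec X. 0\{a,b,c} + b.(X + 0) + c.X\{a,b,c}\{b,c,d} + b.d.(X + X + (X + X)))\{a,b,c}\{b,c,d} ⊢ ·
  p4 = (rec X. 0\{a,b,c} + b.(X + 0) + c.X\{a,b,c}\{b,c,d} + b.d.(X + X + (X + X))) + (rec X. 0\{a,b,c} + b.(X + 0) + c.X\{a,b,c}\{b,c,d} + b.d.(X + X + (X + X))) + ((rec X. 0\{a,b,c} + b.(X + 0) + c.X\{a,b,c}\{b,c,d} + b.d.(X + X + (X + X))) + (rec X. 0\{a,b,c} + b.(X + 0) + c.X\{a,b,c}\{b,c,d} + b.d.(X + X + (X + X)))) ⊢ --b--▸ p1, --b--▸ p2, --c--▸ p3
LTS(Q): 6 reachable states
  q0 = rec X. a.0\{a,b,c} + b.(X + 0) + c.X\{a,b,c}\{b,c,d} + b.d.(X + X + (X + X)) ⊢ --a--▸ q1, --b--▸ q2, --b--▸ q3, --c--▸ q4
  q1 = 0\{a,b,c} ⊢ ·
  q2 = (rec X. a.0\{a,b,c} + b.(X + 0) + c.X\{a,b,c}\{b,c,d} + b.d.(X + X + (X + X))) + 0 ⊢ --a--▸ q1, --b--▸ q2, --b--▸ q3, --c--▸ q4
  q3 = d.((rec X. a.0\{a,b,c} + b.(X + 0) + c.X\{a,b,c}\{b,c,d} + b.d.(X + X + (X + X))) + (rec X. a.0\{a,b,c} + b.(X + 0) + c.X\{a,b,c}\{b,c,d} + b.d.(X + X + (X + X))) + ((rec X. a.0\{a,b,c} + b.(X + 0) + c.X\{a,b,c}\{b,c,d} + b.d.(X + X + (X + X))) + (rec X. a.0\{a,b,c} + b.(X + 0) + c.X\{a,b,c}\{b,c,d} + b.d.(X + X + (X + X))))) ⊢ --d--▸ q5
  q4 = (rec X. a.0\{a,b,c} + b.(X + 0) + c.X\{a,b,c}\{b,c,d} + b.d.(X + X + (X + X)))\{a,b,c}\{b,c,d} ⊢ ·
  q5 = (rec X. a.0\{a,b,c} + b.(X + 0) + c.X\{a,b,c}\{b,c,d} + b.d.(X + X + (X + X))) + (rec X. a.0\{a,b,c} + b.(X + 0) + c.X\{a,b,c}\{b,c,d} + b.d.(X + X + (X + X))) + ((rec X. a.0\{a,b,c} + b.(X + 0) + c.X\{a,b,c}\{b,c,d} + b.d.(X + X + (X + X))) + (rec X. a.0\{a,b,c} + b.(X + 0) + c.X\{a,b,c}\{b,c,d} + b.d.(X + X + (X + X)))) ⊢ --a--▸ q1, --b--▸ q2, --b--▸ q3, --c--▸ q4
Bisimilarity quotient blocks:
  B0 = {p0, p1, p4}
  B1 = {p2}
  B2 = {p3, q1, q4}
  B3 = {q0, q2, q5}
  B4 = {q3}
p0 ∈ B0, q0 ∈ B3 → different blocks

NO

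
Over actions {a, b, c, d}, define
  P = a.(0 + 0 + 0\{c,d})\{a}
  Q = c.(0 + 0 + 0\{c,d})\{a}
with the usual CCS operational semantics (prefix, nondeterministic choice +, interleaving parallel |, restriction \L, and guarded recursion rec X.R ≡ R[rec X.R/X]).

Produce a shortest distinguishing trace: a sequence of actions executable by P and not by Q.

LTS(P): 2 reachable states
  s0 = a.(0 + 0 + 0\{c,d})\{a} has moves —a→ s1
  s1 = (0 + 0 + 0\{c,d})\{a} has moves ·
LTS(Q): 2 reachable states
  t0 = c.(0 + 0 + 0\{c,d})\{a} has moves —c→ t1
  t1 = (0 + 0 + 0\{c,d})\{a} has moves ·
Run σ = ⟨a⟩ on P: start {s0}
  [1] a ⇒ {s1}
  P completes σ.
Run σ = ⟨a⟩ on Q: start {t0}
  [1] a ⇒ no successor for Q

a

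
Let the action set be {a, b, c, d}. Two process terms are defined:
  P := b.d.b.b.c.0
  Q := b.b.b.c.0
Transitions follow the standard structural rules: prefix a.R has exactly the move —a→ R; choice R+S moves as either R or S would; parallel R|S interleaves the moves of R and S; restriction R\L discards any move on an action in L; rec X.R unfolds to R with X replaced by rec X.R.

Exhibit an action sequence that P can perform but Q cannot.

bd

Reachable graph of P (6 states):
  u0 = b.d.b.b.c.0 | -b-> u1
  u1 = d.b.b.c.0 | -d-> u2
  u2 = b.b.c.0 | -b-> u3
  u3 = b.c.0 | -b-> u4
  u4 = c.0 | -c-> u5
  u5 = 0 | stopped
Reachable graph of Q (5 states):
  v0 = b.b.b.c.0 | -b-> v1
  v1 = b.b.c.0 | -b-> v2
  v2 = b.c.0 | -b-> v3
  v3 = c.0 | -c-> v4
  v4 = 0 | stopped
Run σ = ⟨bd⟩ on P: start {u0}
  after b @ step 1: {u1}
  after d @ step 2: {u2}
  ✓ P
Run σ = ⟨bd⟩ on Q: start {v0}
  after b @ step 1: {v1}
  after d @ step 2: no successor for Q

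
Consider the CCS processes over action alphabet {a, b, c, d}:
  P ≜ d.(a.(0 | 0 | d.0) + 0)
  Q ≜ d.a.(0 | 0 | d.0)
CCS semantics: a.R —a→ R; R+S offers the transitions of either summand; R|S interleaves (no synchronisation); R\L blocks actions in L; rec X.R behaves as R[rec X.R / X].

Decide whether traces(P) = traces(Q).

LTS(P): 4 reachable states
  m0 = d.(a.(0 | 0 | d.0) + 0) | =d=> m1
  m1 = a.(0 | 0 | d.0) + 0 | =a=> m2
  m2 = 0 | 0 | d.0 | =d=> m3
  m3 = 0 | 0 | 0 | stopped
LTS(Q): 4 reachable states
  n0 = d.a.(0 | 0 | d.0) | =d=> n1
  n1 = a.(0 | 0 | d.0) | =a=> n2
  n2 = 0 | 0 | d.0 | =d=> n3
  n3 = 0 | 0 | 0 | stopped
Bisimilarity quotient blocks:
  B0 = {m0, n0}
  B1 = {m1, n1}
  B2 = {m2, n2}
  B3 = {m3, n3}
m0 ∈ B0, n0 ∈ B0 → same block
Bisimilar ⇒ trace-equivalent.

traces(P) = traces(Q)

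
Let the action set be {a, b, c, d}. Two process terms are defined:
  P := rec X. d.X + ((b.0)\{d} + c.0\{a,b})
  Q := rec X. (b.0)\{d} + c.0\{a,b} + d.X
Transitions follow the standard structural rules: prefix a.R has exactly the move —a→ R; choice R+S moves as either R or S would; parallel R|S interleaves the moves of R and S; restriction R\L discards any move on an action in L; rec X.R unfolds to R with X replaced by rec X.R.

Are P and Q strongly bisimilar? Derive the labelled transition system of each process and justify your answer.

P's transition system — 3 states:
  u0 = rec X. d.X + ((b.0)\{d} + c.0\{a,b}) | =b=> u1, =c=> u2, =d=> u0
  u1 = 0\{d} | ∅
  u2 = 0\{a,b} | ∅
Q's transition system — 3 states:
  v0 = rec X. (b.0)\{d} + c.0\{a,b} + d.X | =b=> v1, =c=> v2, =d=> v0
  v1 = 0\{d} | ∅
  v2 = 0\{a,b} | ∅
Bisimilarity quotient blocks:
  B0 = {u0, v0}
  B1 = {u1, u2, v1, v2}
u0 ∈ B0, v0 ∈ B0 → same block

P ~ Q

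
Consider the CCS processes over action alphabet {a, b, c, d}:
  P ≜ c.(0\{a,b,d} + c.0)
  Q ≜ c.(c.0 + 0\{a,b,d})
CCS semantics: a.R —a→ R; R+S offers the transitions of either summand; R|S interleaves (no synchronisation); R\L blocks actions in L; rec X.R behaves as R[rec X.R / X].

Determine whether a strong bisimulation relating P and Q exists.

Reachable graph of P (3 states):
  s0 = c.(0\{a,b,d} + c.0) → --c--▸ s1
  s1 = 0\{a,b,d} + c.0 → --c--▸ s2
  s2 = 0 → deadlocked
Reachable graph of Q (3 states):
  t0 = c.(c.0 + 0\{a,b,d}) → --c--▸ t1
  t1 = c.0 + 0\{a,b,d} → --c--▸ t2
  t2 = 0 → deadlocked
Partition-refinement fixed point:
  B0 = {s0, t0}
  B1 = {s1, t1}
  B2 = {s2, t2}
s0 ∈ B0, t0 ∈ B0 → same block

P ~ Q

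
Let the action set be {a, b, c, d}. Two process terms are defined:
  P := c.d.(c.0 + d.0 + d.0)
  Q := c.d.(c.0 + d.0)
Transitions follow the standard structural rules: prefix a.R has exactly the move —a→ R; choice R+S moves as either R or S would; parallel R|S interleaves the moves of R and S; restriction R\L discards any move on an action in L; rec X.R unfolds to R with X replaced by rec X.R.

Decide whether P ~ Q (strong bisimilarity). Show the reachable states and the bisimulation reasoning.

Reachable graph of P (4 states):
  u0 = c.d.(c.0 + d.0 + d.0) has moves -c-> u1
  u1 = d.(c.0 + d.0 + d.0) has moves -d-> u2
  u2 = c.0 + d.0 + d.0 has moves -c-> u3, -d-> u3
  u3 = 0 has moves (no moves)
Reachable graph of Q (4 states):
  v0 = c.d.(c.0 + d.0) has moves -c-> v1
  v1 = d.(c.0 + d.0) has moves -d-> v2
  v2 = c.0 + d.0 has moves -c-> v3, -d-> v3
  v3 = 0 has moves (no moves)
Bisimilarity quotient blocks:
  B0 = {u0, v0}
  B1 = {u1, v1}
  B2 = {u2, v2}
  B3 = {u3, v3}
u0 ∈ B0, v0 ∈ B0 → same block

P ~ Q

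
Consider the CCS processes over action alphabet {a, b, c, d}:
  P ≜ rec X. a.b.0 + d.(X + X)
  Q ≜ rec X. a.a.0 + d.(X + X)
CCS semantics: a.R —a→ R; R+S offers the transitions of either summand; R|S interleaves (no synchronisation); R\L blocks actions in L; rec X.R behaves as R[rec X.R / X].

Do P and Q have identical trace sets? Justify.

P's transition system — 4 states:
  m0 = rec X. a.b.0 + d.(X + X) :: ··a··> m1, ··d··> m2
  m1 = b.0 :: ··b··> m3
  m2 = (rec X. a.b.0 + d.(X + X)) + (rec X. a.b.0 + d.(X + X)) :: ··a··> m1, ··d··> m2
  m3 = 0 :: ∅
Q's transition system — 4 states:
  n0 = rec X. a.a.0 + d.(X + X) :: ··a··> n1, ··d··> n2
  n1 = a.0 :: ··a··> n3
  n2 = (rec X. a.a.0 + d.(X + X)) + (rec X. a.a.0 + d.(X + X)) :: ··a··> n1, ··d··> n2
  n3 = 0 :: ∅
Run σ = ⟨ab⟩ on P: start {m0}
  after a @ step 1: {m1}
  after b @ step 2: {m3}
  P completes σ.
Run σ = ⟨ab⟩ on Q: start {n0}
  after a @ step 1: {n1}
  after b @ step 2: ∅  — Q cannot continue

trace-distinct — witness ⟨ab⟩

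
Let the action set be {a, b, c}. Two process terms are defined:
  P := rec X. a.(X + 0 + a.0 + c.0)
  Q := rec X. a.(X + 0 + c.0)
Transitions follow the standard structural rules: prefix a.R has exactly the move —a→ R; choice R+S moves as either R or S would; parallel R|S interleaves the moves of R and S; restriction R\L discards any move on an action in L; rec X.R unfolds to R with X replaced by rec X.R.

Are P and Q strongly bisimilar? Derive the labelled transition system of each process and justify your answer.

Reachable graph of P (3 states):
  m0 = rec X. a.(X + 0 + a.0 + c.0) has moves -a-> m1
  m1 = (rec X. a.(X + 0 + a.0 + c.0)) + 0 + a.0 + c.0 has moves -a-> m1, -a-> m2, -c-> m2
  m2 = 0 has moves stopped
Reachable graph of Q (3 states):
  n0 = rec X. a.(X + 0 + c.0) has moves -a-> n1
  n1 = (rec X. a.(X + 0 + c.0)) + 0 + c.0 has moves -a-> n1, -c-> n2
  n2 = 0 has moves stopped
Partition-refinement fixed point:
  B0 = {m0}
  B1 = {m1}
  B2 = {m2, n2}
  B3 = {n0}
  B4 = {n1}
m0 ∈ B0, n0 ∈ B3 → different blocks

P ≁ Q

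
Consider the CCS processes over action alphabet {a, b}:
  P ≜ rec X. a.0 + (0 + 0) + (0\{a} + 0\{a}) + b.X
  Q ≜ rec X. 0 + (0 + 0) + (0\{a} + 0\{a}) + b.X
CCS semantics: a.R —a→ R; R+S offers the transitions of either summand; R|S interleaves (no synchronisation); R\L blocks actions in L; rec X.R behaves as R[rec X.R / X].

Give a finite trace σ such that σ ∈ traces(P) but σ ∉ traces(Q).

a

Reachable graph of P (2 states):
  p0 = rec X. a.0 + (0 + 0) + (0\{a} + 0\{a}) + b.X ⊢ --a--▸ p1, --b--▸ p0
  p1 = 0 ⊢ stopped
Reachable graph of Q (1 states):
  q0 = rec X. 0 + (0 + 0) + (0\{a} + 0\{a}) + b.X ⊢ --b--▸ q0
Trace ⟨a⟩ through P, begin at {p0}:
  [1] a ⇒ {p1}
  P completes σ.
Trace ⟨a⟩ through Q, begin at {q0}:
  [1] a ⇒ ∅  — Q cannot continue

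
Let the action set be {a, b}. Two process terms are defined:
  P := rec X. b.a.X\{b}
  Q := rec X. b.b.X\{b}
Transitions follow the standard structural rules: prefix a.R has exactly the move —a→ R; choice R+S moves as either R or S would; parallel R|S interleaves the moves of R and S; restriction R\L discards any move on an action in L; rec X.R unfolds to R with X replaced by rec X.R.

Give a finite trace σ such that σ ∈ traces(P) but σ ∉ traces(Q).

Reachable graph of P (3 states):
  p0 = rec X. b.a.X\{b} ⊢ =b=> p1
  p1 = a.(rec X. b.a.X\{b})\{b} ⊢ =a=> p2
  p2 = (rec X. b.a.X\{b})\{b} ⊢ ·
Reachable graph of Q (3 states):
  q0 = rec X. b.b.X\{b} ⊢ =b=> q1
  q1 = b.(rec X. b.b.X\{b})\{b} ⊢ =b=> q2
  q2 = (rec X. b.b.X\{b})\{b} ⊢ ·
Executing ba from P (initial set {p0}):
  step 1 (b): {p1}
  step 2 (a): {p2}
  ✓ P
Executing ba from Q (initial set {q0}):
  step 1 (b): {q1}
  step 2 (a): ∅  — Q cannot continue

ba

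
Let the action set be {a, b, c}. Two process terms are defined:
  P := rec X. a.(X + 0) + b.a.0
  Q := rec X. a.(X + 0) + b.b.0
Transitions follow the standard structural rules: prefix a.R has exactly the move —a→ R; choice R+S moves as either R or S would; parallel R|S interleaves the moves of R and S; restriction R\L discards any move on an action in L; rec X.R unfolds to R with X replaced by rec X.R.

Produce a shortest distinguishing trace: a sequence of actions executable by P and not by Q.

P's transition system — 4 states:
  u0 = rec X. a.(X + 0) + b.a.0 | =a=> u1, =b=> u2
  u1 = (rec X. a.(X + 0) + b.a.0) + 0 | =a=> u1, =b=> u2
  u2 = a.0 | =a=> u3
  u3 = 0 | ∅
Q's transition system — 4 states:
  v0 = rec X. a.(X + 0) + b.b.0 | =a=> v1, =b=> v2
  v1 = (rec X. a.(X + 0) + b.b.0) + 0 | =a=> v1, =b=> v2
  v2 = b.0 | =b=> v3
  v3 = 0 | ∅
Run σ = ⟨ba⟩ on P: start {u0}
  after b @ step 1: {u2}
  after a @ step 2: {u3}
  ✓ P
Run σ = ⟨ba⟩ on Q: start {v0}
  after b @ step 1: {v2}
  after a @ step 2: no successor for Q

ba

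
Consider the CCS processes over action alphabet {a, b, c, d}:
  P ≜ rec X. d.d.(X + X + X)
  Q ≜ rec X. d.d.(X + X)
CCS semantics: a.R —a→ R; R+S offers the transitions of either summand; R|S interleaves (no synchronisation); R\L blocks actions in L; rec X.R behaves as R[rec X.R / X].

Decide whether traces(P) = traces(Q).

Reachable graph of P (3 states):
  u0 = rec X. d.d.(X + X + X) → =d=> u1
  u1 = d.((rec X. d.d.(X + X + X)) + (rec X. d.d.(X + X + X)) + (rec X. d.d.(X + X + X))) → =d=> u2
  u2 = (rec X. d.d.(X + X + X)) + (rec X. d.d.(X + X + X)) + (rec X. d.d.(X + X + X)) → =d=> u1
Reachable graph of Q (3 states):
  v0 = rec X. d.d.(X + X) → =d=> v1
  v1 = d.((rec X. d.d.(X + X)) + (rec X. d.d.(X + X))) → =d=> v2
  v2 = (rec X. d.d.(X + X)) + (rec X. d.d.(X + X)) → =d=> v1
Coarsest stable partition (strong bisimilarity classes):
  B0 = {u0, u1, u2, v0, v1, v2}
u0 ∈ B0, v0 ∈ B0 → same block
Bisimilar ⇒ trace-equivalent.

trace-equivalent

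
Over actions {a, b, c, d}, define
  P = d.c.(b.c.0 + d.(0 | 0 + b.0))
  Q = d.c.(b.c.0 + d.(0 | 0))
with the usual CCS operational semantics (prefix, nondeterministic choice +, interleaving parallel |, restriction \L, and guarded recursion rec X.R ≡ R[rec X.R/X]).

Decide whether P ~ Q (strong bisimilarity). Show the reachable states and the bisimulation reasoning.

LTS(P): 6 reachable states
  p0 = d.c.(b.c.0 + d.(0 | 0 + b.0)) ⊢ =d=> p1
  p1 = c.(b.c.0 + d.(0 | 0 + b.0)) ⊢ =c=> p2
  p2 = b.c.0 + d.(0 | 0 + b.0) ⊢ =b=> p3, =d=> p4
  p3 = c.0 ⊢ =c=> p5
  p4 = 0 | 0 + b.0 ⊢ =b=> p5
  p5 = 0 ⊢ ∅
LTS(Q): 6 reachable states
  q0 = d.c.(b.c.0 + d.(0 | 0)) ⊢ =d=> q1
  q1 = c.(b.c.0 + d.(0 | 0)) ⊢ =c=> q2
  q2 = b.c.0 + d.(0 | 0) ⊢ =b=> q3, =d=> q4
  q3 = c.0 ⊢ =c=> q5
  q4 = 0 | 0 ⊢ ∅
  q5 = 0 ⊢ ∅
Bisimilarity quotient blocks:
  B0 = {p0}
  B1 = {p1}
  B2 = {p2}
  B3 = {p3, q3}
  B4 = {p5, q4, q5}
  B5 = {p4}
  B6 = {q0}
  B7 = {q1}
  B8 = {q2}
p0 ∈ B0, q0 ∈ B6 → different blocks

P ≁ Q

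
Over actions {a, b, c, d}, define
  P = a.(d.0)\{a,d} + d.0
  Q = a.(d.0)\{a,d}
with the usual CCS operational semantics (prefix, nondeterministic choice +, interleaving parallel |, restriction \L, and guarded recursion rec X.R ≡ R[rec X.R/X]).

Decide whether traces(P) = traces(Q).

NO — witness ⟨d⟩

Reachable graph of P (3 states):
  m0 = a.(d.0)\{a,d} + d.0 :: -a-> m1, -d-> m2
  m1 = (d.0)\{a,d} :: ·
  m2 = 0 :: ·
Reachable graph of Q (2 states):
  n0 = a.(d.0)\{a,d} :: -a-> n1
  n1 = (d.0)\{a,d} :: ·
Trace ⟨d⟩ through P, begin at {m0}:
  [1] d ⇒ {m2}
  P completes σ.
Trace ⟨d⟩ through Q, begin at {n0}:
  [1] d ⇒ no successor for Q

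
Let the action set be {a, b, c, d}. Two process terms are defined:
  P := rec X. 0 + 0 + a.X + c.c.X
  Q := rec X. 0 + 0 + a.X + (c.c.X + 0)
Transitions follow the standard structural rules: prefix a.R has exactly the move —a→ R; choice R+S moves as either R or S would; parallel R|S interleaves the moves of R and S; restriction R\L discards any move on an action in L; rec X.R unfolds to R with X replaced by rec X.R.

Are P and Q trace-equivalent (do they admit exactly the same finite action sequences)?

traces(P) = traces(Q)

LTS(P): 2 reachable states
  p0 = rec X. 0 + 0 + a.X + c.c.X ⊢ ··a··> p0, ··c··> p1
  p1 = c.(rec X. 0 + 0 + a.X + c.c.X) ⊢ ··c··> p0
LTS(Q): 2 reachable states
  q0 = rec X. 0 + 0 + a.X + (c.c.X + 0) ⊢ ··a··> q0, ··c··> q1
  q1 = c.(rec X. 0 + 0 + a.X + (c.c.X + 0)) ⊢ ··c··> q0
Partition-refinement fixed point:
  B0 = {p0, q0}
  B1 = {p1, q1}
p0 ∈ B0, q0 ∈ B0 → same block
Bisimilar ⇒ trace-equivalent.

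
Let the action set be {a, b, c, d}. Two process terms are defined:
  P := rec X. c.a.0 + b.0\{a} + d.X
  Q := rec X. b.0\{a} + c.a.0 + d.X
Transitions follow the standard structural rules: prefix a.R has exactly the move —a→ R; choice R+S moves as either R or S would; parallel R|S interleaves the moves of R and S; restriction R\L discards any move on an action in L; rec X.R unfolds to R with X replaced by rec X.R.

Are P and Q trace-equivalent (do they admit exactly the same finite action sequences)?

trace-equivalent

P's transition system — 4 states:
  s0 = rec X. c.a.0 + b.0\{a} + d.X has moves =b=> s1, =c=> s2, =d=> s0
  s1 = 0\{a} has moves deadlocked
  s2 = a.0 has moves =a=> s3
  s3 = 0 has moves deadlocked
Q's transition system — 4 states:
  t0 = rec X. b.0\{a} + c.a.0 + d.X has moves =b=> t1, =c=> t2, =d=> t0
  t1 = 0\{a} has moves deadlocked
  t2 = a.0 has moves =a=> t3
  t3 = 0 has moves deadlocked
Bisimilarity quotient blocks:
  B0 = {s0, t0}
  B1 = {s1, s3, t1, t3}
  B2 = {s2, t2}
s0 ∈ B0, t0 ∈ B0 → same block
Bisimilar ⇒ trace-equivalent.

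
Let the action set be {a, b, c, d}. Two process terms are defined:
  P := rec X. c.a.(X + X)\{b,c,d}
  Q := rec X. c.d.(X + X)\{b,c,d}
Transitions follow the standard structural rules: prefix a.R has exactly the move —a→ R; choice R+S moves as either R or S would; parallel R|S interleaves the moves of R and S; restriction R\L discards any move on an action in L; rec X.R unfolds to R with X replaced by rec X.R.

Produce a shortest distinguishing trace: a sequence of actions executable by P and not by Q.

ca

Reachable graph of P (3 states):
  m0 = rec X. c.a.(X + X)\{b,c,d} | --c--▸ m1
  m1 = a.((rec X. c.a.(X + X)\{b,c,d}) + (rec X. c.a.(X + X)\{b,c,d}))\{b,c,d} | --a--▸ m2
  m2 = ((rec X. c.a.(X + X)\{b,c,d}) + (rec X. c.a.(X + X)\{b,c,d}))\{b,c,d} | (no moves)
Reachable graph of Q (3 states):
  n0 = rec X. c.d.(X + X)\{b,c,d} | --c--▸ n1
  n1 = d.((rec X. c.d.(X + X)\{b,c,d}) + (rec X. c.d.(X + X)\{b,c,d}))\{b,c,d} | --d--▸ n2
  n2 = ((rec X. c.d.(X + X)\{b,c,d}) + (rec X. c.d.(X + X)\{b,c,d}))\{b,c,d} | (no moves)
Executing ca from P (initial set {m0}):
  after c @ step 1: {m1}
  after a @ step 2: {m2}
  P completes σ.
Executing ca from Q (initial set {n0}):
  after c @ step 1: {n1}
  after a @ step 2: no successor for Q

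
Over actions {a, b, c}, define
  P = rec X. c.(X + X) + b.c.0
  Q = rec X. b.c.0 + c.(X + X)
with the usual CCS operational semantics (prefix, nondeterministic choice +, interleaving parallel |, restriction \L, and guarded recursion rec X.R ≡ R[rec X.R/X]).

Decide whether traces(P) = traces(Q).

LTS(P): 4 reachable states
  u0 = rec X. c.(X + X) + b.c.0 | --b--▸ u1, --c--▸ u2
  u1 = c.0 | --c--▸ u3
  u2 = (rec X. c.(X + X) + b.c.0) + (rec X. c.(X + X) + b.c.0) | --b--▸ u1, --c--▸ u2
  u3 = 0 | (no moves)
LTS(Q): 4 reachable states
  v0 = rec X. b.c.0 + c.(X + X) | --b--▸ v1, --c--▸ v2
  v1 = c.0 | --c--▸ v3
  v2 = (rec X. b.c.0 + c.(X + X)) + (rec X. b.c.0 + c.(X + X)) | --b--▸ v1, --c--▸ v2
  v3 = 0 | (no moves)
Partition-refinement fixed point:
  B0 = {u0, u2, v0, v2}
  B1 = {u1, v1}
  B2 = {u3, v3}
u0 ∈ B0, v0 ∈ B0 → same block
Bisimilar ⇒ trace-equivalent.

YES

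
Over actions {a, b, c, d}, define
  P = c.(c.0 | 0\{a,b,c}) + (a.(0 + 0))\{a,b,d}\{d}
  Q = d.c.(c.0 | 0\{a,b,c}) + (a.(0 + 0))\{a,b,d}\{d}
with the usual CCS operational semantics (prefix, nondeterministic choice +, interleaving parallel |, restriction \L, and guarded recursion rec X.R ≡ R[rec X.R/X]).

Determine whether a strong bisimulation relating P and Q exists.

P's transition system — 3 states:
  m0 = c.(c.0 | 0\{a,b,c}) + (a.(0 + 0))\{a,b,d}\{d} has moves —c→ m1
  m1 = c.0 | 0\{a,b,c} has moves —c→ m2
  m2 = 0 | 0\{a,b,c} has moves ∅
Q's transition system — 4 states:
  n0 = d.c.(c.0 | 0\{a,b,c}) + (a.(0 + 0))\{a,b,d}\{d} has moves —d→ n1
  n1 = c.(c.0 | 0\{a,b,c}) has moves —c→ n2
  n2 = c.0 | 0\{a,b,c} has moves —c→ n3
  n3 = 0 | 0\{a,b,c} has moves ∅
Bisimilarity quotient blocks:
  B0 = {m0, n1}
  B1 = {m1, n2}
  B2 = {m2, n3}
  B3 = {n0}
m0 ∈ B0, n0 ∈ B3 → different blocks

not bisimilar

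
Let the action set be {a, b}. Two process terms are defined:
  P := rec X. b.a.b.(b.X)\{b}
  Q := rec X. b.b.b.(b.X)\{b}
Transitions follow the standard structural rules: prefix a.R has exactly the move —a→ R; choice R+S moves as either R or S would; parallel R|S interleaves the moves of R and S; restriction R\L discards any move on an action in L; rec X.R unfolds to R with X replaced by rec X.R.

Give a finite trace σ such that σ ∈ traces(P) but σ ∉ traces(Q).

LTS(P): 4 reachable states
  s0 = rec X. b.a.b.(b.X)\{b} ⊢ -b-> s1
  s1 = a.b.(b.(rec X. b.a.b.(b.X)\{b}))\{b} ⊢ -a-> s2
  s2 = b.(b.(rec X. b.a.b.(b.X)\{b}))\{b} ⊢ -b-> s3
  s3 = (b.(rec X. b.a.b.(b.X)\{b}))\{b} ⊢ ∅
LTS(Q): 4 reachable states
  t0 = rec X. b.b.b.(b.X)\{b} ⊢ -b-> t1
  t1 = b.b.(b.(rec X. b.b.b.(b.X)\{b}))\{b} ⊢ -b-> t2
  t2 = b.(b.(rec X. b.b.b.(b.X)\{b}))\{b} ⊢ -b-> t3
  t3 = (b.(rec X. b.b.b.(b.X)\{b}))\{b} ⊢ ∅
Trace ⟨ba⟩ through P, begin at {s0}:
  after b @ step 1: {s1}
  after a @ step 2: {s2}
  — P admits the full trace.
Trace ⟨ba⟩ through Q, begin at {t0}:
  after b @ step 1: {t1}
  after a @ step 2: no successor for Q

ba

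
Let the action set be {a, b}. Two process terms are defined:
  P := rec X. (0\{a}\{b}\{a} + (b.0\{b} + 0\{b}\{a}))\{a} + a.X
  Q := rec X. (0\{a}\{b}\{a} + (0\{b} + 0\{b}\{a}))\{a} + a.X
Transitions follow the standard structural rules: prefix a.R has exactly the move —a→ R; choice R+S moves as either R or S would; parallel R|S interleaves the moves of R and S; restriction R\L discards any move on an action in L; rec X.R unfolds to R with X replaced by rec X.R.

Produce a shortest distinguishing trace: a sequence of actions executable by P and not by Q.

b

Reachable graph of P (2 states):
  m0 = rec X. (0\{a}\{b}\{a} + (b.0\{b} + 0\{b}\{a}))\{a} + a.X | -a-> m0, -b-> m1
  m1 = 0\{b}\{a} | (no moves)
Reachable graph of Q (1 states):
  n0 = rec X. (0\{a}\{b}\{a} + (0\{b} + 0\{b}\{a}))\{a} + a.X | -a-> n0
Run σ = ⟨b⟩ on P: start {m0}
  after b @ step 1: {m1}
  ✓ P
Run σ = ⟨b⟩ on Q: start {n0}
  after b @ step 1: ∅  — Q cannot continue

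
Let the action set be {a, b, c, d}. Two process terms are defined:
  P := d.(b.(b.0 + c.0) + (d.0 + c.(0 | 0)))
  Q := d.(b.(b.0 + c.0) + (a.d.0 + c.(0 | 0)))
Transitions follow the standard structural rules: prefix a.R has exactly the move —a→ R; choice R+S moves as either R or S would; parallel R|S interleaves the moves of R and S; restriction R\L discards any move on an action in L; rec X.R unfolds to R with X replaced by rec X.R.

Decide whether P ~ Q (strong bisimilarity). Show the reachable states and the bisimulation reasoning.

not bisimilar

LTS(P): 5 reachable states
  m0 = d.(b.(b.0 + c.0) + (d.0 + c.(0 | 0))) :: —d→ m1
  m1 = b.(b.0 + c.0) + (d.0 + c.(0 | 0)) :: —b→ m2, —c→ m3, —d→ m4
  m2 = b.0 + c.0 :: —b→ m4, —c→ m4
  m3 = 0 | 0 :: stopped
  m4 = 0 :: stopped
LTS(Q): 6 reachable states
  n0 = d.(b.(b.0 + c.0) + (a.d.0 + c.(0 | 0))) :: —d→ n1
  n1 = b.(b.0 + c.0) + (a.d.0 + c.(0 | 0)) :: —a→ n2, —b→ n3, —c→ n4
  n2 = d.0 :: —d→ n5
  n3 = b.0 + c.0 :: —b→ n5, —c→ n5
  n4 = 0 | 0 :: stopped
  n5 = 0 :: stopped
Bisimilarity quotient blocks:
  B0 = {m0}
  B1 = {m1}
  B2 = {m3, m4, n4, n5}
  B3 = {m2, n3}
  B4 = {n0}
  B5 = {n1}
  B6 = {n2}
m0 ∈ B0, n0 ∈ B4 → different blocks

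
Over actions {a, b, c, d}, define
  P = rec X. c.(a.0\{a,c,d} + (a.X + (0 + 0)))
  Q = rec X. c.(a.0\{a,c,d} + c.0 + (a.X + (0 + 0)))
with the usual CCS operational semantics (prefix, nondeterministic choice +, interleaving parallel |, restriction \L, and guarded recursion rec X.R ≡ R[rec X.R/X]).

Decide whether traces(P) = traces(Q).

Reachable graph of P (3 states):
  m0 = rec X. c.(a.0\{a,c,d} + (a.X + (0 + 0))) has moves ··c··> m1
  m1 = a.0\{a,c,d} + (a.(rec X. c.(a.0\{a,c,d} + (a.X + (0 + 0)))) + (0 + 0)) has moves ··a··> m0, ··a··> m2
  m2 = 0\{a,c,d} has moves stopped
Reachable graph of Q (4 states):
  n0 = rec X. c.(a.0\{a,c,d} + c.0 + (a.X + (0 + 0))) has moves ··c··> n1
  n1 = a.0\{a,c,d} + c.0 + (a.(rec X. c.(a.0\{a,c,d} + c.0 + (a.X + (0 + 0)))) + (0 + 0)) has moves ··a··> n0, ··a··> n2, ··c··> n3
  n2 = 0\{a,c,d} has moves stopped
  n3 = 0 has moves stopped
Trace ⟨cc⟩ through Q, begin at {n0}:
  [1] c ⇒ {n1}
  [2] c ⇒ {n3}
  Q completes σ.
Trace ⟨cc⟩ through P, begin at {m0}:
  [1] c ⇒ {m1}
  [2] c ⇒ no successor for P

traces(P) ≠ traces(Q) — witness ⟨cc⟩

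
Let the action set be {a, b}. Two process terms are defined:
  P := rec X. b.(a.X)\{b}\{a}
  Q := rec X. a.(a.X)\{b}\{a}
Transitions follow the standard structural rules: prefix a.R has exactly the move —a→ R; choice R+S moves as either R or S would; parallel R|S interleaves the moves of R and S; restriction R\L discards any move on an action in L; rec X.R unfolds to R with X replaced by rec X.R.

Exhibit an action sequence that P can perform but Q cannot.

b

Reachable graph of P (2 states):
  s0 = rec X. b.(a.X)\{b}\{a} | --b--▸ s1
  s1 = (a.(rec X. b.(a.X)\{b}\{a}))\{b}\{a} | deadlocked
Reachable graph of Q (2 states):
  t0 = rec X. a.(a.X)\{b}\{a} | --a--▸ t1
  t1 = (a.(rec X. a.(a.X)\{b}\{a}))\{b}\{a} | deadlocked
Run σ = ⟨b⟩ on P: start {s0}
  after b @ step 1: {s1}
  — P admits the full trace.
Run σ = ⟨b⟩ on Q: start {t0}
  after b @ step 1: ∅ (Q stuck)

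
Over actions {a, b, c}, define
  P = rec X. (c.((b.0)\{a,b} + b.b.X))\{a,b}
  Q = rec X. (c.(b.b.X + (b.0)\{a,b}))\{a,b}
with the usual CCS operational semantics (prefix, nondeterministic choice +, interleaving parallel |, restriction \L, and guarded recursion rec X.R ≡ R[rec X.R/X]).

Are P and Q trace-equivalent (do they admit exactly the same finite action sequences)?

LTS(P): 2 reachable states
  u0 = rec X. (c.((b.0)\{a,b} + b.b.X))\{a,b} has moves =c=> u1
  u1 = ((b.0)\{a,b} + b.b.(rec X. (c.((b.0)\{a,b} + b.b.X))\{a,b}))\{a,b} has moves deadlocked
LTS(Q): 2 reachable states
  v0 = rec X. (c.(b.b.X + (b.0)\{a,b}))\{a,b} has moves =c=> v1
  v1 = (b.b.(rec X. (c.(b.b.X + (b.0)\{a,b}))\{a,b}) + (b.0)\{a,b})\{a,b} has moves deadlocked
Coarsest stable partition (strong bisimilarity classes):
  B0 = {u0, v0}
  B1 = {u1, v1}
u0 ∈ B0, v0 ∈ B0 → same block
Bisimilar ⇒ trace-equivalent.

YES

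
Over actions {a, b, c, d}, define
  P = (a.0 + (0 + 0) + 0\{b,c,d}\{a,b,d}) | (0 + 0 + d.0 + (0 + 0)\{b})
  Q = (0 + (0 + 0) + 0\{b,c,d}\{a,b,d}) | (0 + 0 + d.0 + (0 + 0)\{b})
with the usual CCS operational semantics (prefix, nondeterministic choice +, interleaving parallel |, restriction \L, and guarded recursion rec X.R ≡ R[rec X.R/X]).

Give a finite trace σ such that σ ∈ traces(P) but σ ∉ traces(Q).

a

LTS(P): 4 reachable states
  p0 = (a.0 + (0 + 0) + 0\{b,c,d}\{a,b,d}) | (0 + 0 + d.0 + (0 + 0)\{b}) | -a-> p1, -d-> p2
  p1 = 0 | (0 + 0 + d.0 + (0 + 0)\{b}) | -d-> p3
  p2 = (a.0 + (0 + 0) + 0\{b,c,d}\{a,b,d}) | 0 | -a-> p3
  p3 = 0 | 0 | stopped
LTS(Q): 2 reachable states
  q0 = (0 + (0 + 0) + 0\{b,c,d}\{a,b,d}) | (0 + 0 + d.0 + (0 + 0)\{b}) | -d-> q1
  q1 = (0 + (0 + 0) + 0\{b,c,d}\{a,b,d}) | 0 | stopped
Trace ⟨a⟩ through P, begin at {p0}:
  step 1 (a): {p1}
  P completes σ.
Trace ⟨a⟩ through Q, begin at {q0}:
  step 1 (a): ∅  — Q cannot continue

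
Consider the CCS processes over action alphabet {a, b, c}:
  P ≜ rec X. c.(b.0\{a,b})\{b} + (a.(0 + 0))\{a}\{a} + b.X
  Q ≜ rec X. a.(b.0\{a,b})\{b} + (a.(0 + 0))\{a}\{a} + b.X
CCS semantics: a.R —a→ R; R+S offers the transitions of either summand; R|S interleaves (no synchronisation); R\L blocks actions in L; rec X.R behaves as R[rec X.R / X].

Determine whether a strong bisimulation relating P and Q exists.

NO

LTS(P): 2 reachable states
  m0 = rec X. c.(b.0\{a,b})\{b} + (a.(0 + 0))\{a}\{a} + b.X :: ··b··> m0, ··c··> m1
  m1 = (b.0\{a,b})\{b} :: (no moves)
LTS(Q): 2 reachable states
  n0 = rec X. a.(b.0\{a,b})\{b} + (a.(0 + 0))\{a}\{a} + b.X :: ··a··> n1, ··b··> n0
  n1 = (b.0\{a,b})\{b} :: (no moves)
Bisimilarity quotient blocks:
  B0 = {m0}
  B1 = {m1, n1}
  B2 = {n0}
m0 ∈ B0, n0 ∈ B2 → different blocks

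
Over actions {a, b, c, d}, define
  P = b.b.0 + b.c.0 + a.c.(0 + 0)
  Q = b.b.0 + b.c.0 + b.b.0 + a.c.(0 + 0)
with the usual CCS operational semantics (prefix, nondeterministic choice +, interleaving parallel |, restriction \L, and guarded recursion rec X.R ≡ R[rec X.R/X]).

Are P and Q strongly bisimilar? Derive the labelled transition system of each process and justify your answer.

YES

P's transition system — 6 states:
  u0 = b.b.0 + b.c.0 + a.c.(0 + 0) has moves —a→ u1, —b→ u2, —b→ u3
  u1 = c.(0 + 0) has moves —c→ u4
  u2 = b.0 has moves —b→ u5
  u3 = c.0 has moves —c→ u5
  u4 = 0 + 0 has moves deadlocked
  u5 = 0 has moves deadlocked
Q's transition system — 6 states:
  v0 = b.b.0 + b.c.0 + b.b.0 + a.c.(0 + 0) has moves —a→ v1, —b→ v2, —b→ v3
  v1 = c.(0 + 0) has moves —c→ v4
  v2 = b.0 has moves —b→ v5
  v3 = c.0 has moves —c→ v5
  v4 = 0 + 0 has moves deadlocked
  v5 = 0 has moves deadlocked
Coarsest stable partition (strong bisimilarity classes):
  B0 = {u0, v0}
  B1 = {u1, u3, v1, v3}
  B2 = {u4, u5, v4, v5}
  B3 = {u2, v2}
u0 ∈ B0, v0 ∈ B0 → same block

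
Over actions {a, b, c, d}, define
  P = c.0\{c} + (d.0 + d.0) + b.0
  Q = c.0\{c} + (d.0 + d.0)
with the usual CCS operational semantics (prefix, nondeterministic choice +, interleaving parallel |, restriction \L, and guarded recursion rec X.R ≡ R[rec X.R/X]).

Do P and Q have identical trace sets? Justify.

trace-distinct — witness ⟨b⟩

LTS(P): 3 reachable states
  p0 = c.0\{c} + (d.0 + d.0) + b.0 | ··b··> p1, ··c··> p2, ··d··> p1
  p1 = 0 | deadlocked
  p2 = 0\{c} | deadlocked
LTS(Q): 3 reachable states
  q0 = c.0\{c} + (d.0 + d.0) | ··c··> q1, ··d··> q2
  q1 = 0\{c} | deadlocked
  q2 = 0 | deadlocked
Trace ⟨b⟩ through P, begin at {p0}:
  [1] b ⇒ {p1}
  P completes σ.
Trace ⟨b⟩ through Q, begin at {q0}:
  [1] b ⇒ no successor for Q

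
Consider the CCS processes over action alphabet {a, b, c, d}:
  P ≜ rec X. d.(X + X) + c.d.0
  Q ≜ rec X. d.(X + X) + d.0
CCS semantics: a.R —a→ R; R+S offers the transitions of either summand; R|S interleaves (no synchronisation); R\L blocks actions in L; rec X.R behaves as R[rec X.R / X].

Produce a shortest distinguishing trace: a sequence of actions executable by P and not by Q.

Reachable graph of P (4 states):
  p0 = rec X. d.(X + X) + c.d.0 has moves =c=> p1, =d=> p2
  p1 = d.0 has moves =d=> p3
  p2 = (rec X. d.(X + X) + c.d.0) + (rec X. d.(X + X) + c.d.0) has moves =c=> p1, =d=> p2
  p3 = 0 has moves deadlocked
Reachable graph of Q (3 states):
  q0 = rec X. d.(X + X) + d.0 has moves =d=> q1, =d=> q2
  q1 = (rec X. d.(X + X) + d.0) + (rec X. d.(X + X) + d.0) has moves =d=> q1, =d=> q2
  q2 = 0 has moves deadlocked
Trace ⟨c⟩ through P, begin at {p0}:
  after c @ step 1: {p1}
  P completes σ.
Trace ⟨c⟩ through Q, begin at {q0}:
  after c @ step 1: ∅  — Q cannot continue

c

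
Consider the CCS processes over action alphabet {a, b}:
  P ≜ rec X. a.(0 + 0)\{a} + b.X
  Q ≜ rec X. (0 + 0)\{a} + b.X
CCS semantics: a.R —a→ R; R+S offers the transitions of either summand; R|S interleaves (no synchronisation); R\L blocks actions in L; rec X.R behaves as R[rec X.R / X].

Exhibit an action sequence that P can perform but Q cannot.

LTS(P): 2 reachable states
  u0 = rec X. a.(0 + 0)\{a} + b.X ⊢ ··a··> u1, ··b··> u0
  u1 = (0 + 0)\{a} ⊢ stopped
LTS(Q): 1 reachable states
  v0 = rec X. (0 + 0)\{a} + b.X ⊢ ··b··> v0
Executing a from P (initial set {u0}):
  step 1 (a): {u1}
  — P admits the full trace.
Executing a from Q (initial set {v0}):
  step 1 (a): ∅ (Q stuck)

a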